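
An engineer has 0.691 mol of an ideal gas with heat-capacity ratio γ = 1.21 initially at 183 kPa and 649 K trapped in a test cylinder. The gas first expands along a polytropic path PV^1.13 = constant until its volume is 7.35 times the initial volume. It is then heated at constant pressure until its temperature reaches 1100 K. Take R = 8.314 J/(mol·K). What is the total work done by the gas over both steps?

9990 J

V₁ = nRT₁/P₁ = 0.691×8.314×649/183 = 20.4 L.
Step 1 — Polytropic n=1.13: T₂ = T₁(V₁/V₂)^(n−1) = 649×(0.136)^0.13 = 501 K; P₂ = P₁(V₁/V₂)^n = 19.2 kPa.
W = (P₁V₁−P₂V₂)/(n−1) = (183×20.4−19.2×150)/0.13 = 6550 J.
ΔU = nCvΔT = 0.691×39.6×(501−649) = -4060 J.
Q = ΔU + W = 2500 J.
State after step 1: P = 19.2 kPa, V = 150 L, T = 501 K.
Step 2 — Isobaric: P stays 19.2 kPa; V/T = const ⇒ T₂ = 1100 K, V₂ = 329 L.
W = PΔV = 19.2×(329−150) kPa·L = 3440 J.
ΔU = nCvΔT = 0.691×39.6×(1100−501) = 16400 J.
Q = ΔU + W = nCpΔT = 19800 J.
Net over both steps: W = 9990 J, Q = 22300 J, ΔU = 12300 J.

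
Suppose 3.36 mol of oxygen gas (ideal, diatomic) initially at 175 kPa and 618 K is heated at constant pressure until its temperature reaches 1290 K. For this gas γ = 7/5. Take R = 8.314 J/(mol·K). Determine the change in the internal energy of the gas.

46900 J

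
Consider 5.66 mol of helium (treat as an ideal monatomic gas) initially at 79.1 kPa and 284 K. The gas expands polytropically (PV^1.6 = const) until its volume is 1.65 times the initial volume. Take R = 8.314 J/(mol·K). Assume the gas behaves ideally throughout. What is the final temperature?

210 K

V₁ = nRT₁/P₁ = 5.66×8.314×284/79.1 = 169 L.
Polytropic n=1.6: T₂ = T₁(V₁/V₂)^(n−1) = 284×(0.606)^0.60 = 210 K; P₂ = P₁(V₁/V₂)^n = 35.5 kPa.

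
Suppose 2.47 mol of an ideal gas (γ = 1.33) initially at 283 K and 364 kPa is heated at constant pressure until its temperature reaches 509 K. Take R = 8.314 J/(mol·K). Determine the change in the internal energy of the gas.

14100 J

V₁ = nRT₁/P₁ = 2.47×8.314×283/364 = 16.0 L.
Isobaric: P stays 364 kPa; V/T = const ⇒ T₂ = 509 K, V₂ = 28.7 L.
For an ideal gas ΔU = nCvΔT with Cv = R/(γ−1) = 25.2 J/(mol·K).
ΔU = 2.47×25.2×(509−283) = 14100 J.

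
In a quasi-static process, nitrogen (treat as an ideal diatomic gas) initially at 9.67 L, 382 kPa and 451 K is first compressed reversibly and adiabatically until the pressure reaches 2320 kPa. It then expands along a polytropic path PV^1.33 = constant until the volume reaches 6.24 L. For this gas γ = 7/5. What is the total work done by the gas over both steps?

n = P₁V₁/(RT₁) = 382×9.67/(8.314×451) = 0.985 mol.
Step 1 — Adiabatic: T₂/T₁ = (P₂/P₁)^((γ−1)/γ) ⇒ T₂ = 451×(6.07)^0.286 = 755 K; V₂ = 2.67 L.
ΔU = nCvΔT = 0.985×20.8×(755−451) = 6230 J.
Q = 0 for an adiabatic process, so W = −ΔU = -6230 J.
State after step 1: P = 2320 kPa, V = 2.67 L, T = 755 K.
Step 2 — Polytropic n=1.33: T₂ = T₁(V₁/V₂)^(n−1) = 755×(0.427)^0.33 = 570 K; P₂ = P₁(V₁/V₂)^n = 749 kPa.
W = (P₁V₁−P₂V₂)/(n−1) = (2320×2.67−749×6.24)/0.33 = 4590 J.
ΔU = nCvΔT = 0.985×20.8×(570−755) = -3780 J.
Q = ΔU + W = 803 J.
Net over both steps: W = -1640 J, Q = 803 J, ΔU = 2440 J.

-1640 J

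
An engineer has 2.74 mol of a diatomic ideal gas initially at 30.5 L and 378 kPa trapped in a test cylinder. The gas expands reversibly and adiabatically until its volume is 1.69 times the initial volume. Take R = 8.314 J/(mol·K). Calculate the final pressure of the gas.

181 kPa

T₁ = P₁V₁/(nR) = 378×30.5/(2.74×8.314) = 506 K.
Adiabatic: TV^(γ−1) = const ⇒ T₂ = 506×(0.592)^0.400 = 410 K; PV^γ = const ⇒ P₂ = 181 kPa.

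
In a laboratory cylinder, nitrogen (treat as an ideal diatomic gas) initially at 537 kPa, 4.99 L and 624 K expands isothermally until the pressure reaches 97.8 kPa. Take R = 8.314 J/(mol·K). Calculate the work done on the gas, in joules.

n = P₁V₁/(RT₁) = 537×4.99/(8.314×624) = 0.517 mol.
Isothermal: T stays 624 K; PV = const ⇒ V₂ = 27.4 L, P₂ = 97.8 kPa.
W = nRT ln(V₂/V₁) = 0.517×8.314×624×ln(5.49) = 4560 J.
Work done on the gas = −W_by = -4560 J.

-4560 J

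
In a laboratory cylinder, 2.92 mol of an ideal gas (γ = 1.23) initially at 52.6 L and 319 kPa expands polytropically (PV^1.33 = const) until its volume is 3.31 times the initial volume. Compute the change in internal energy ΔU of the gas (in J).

T₁ = P₁V₁/(nR) = 319×52.6/(2.92×8.314) = 691 K.
Polytropic n=1.33: T₂ = T₁(V₁/V₂)^(n−1) = 691×(0.302)^0.33 = 466 K; P₂ = P₁(V₁/V₂)^n = 64.9 kPa.
For an ideal gas ΔU = nCvΔT with Cv = R/(γ−1) = 36.1 J/(mol·K).
ΔU = 2.92×36.1×(466−691) = -23800 J.

-23800 J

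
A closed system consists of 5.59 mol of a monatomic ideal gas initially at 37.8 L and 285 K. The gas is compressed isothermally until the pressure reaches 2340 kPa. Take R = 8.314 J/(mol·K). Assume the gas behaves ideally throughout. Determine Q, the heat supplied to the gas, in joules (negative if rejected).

-25200 J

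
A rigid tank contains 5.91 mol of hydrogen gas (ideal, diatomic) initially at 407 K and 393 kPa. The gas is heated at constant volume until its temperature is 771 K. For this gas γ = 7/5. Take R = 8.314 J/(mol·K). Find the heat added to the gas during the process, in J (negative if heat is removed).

V₁ = nRT₁/P₁ = 5.91×8.314×407/393 = 50.9 L.
Isochoric: V stays 50.9 L; P/T = const ⇒ T₂ = 771 K, P₂ = 744 kPa.
W = 0 (no volume change).
ΔU = nCvΔT = 5.91×20.8×(771−407) = 44700 J.
Q = ΔU = 44700 J.

44700 J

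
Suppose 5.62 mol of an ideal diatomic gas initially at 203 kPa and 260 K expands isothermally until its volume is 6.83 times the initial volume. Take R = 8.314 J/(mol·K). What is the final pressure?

V₁ = nRT₁/P₁ = 5.62×8.314×260/203 = 59.8 L.
Isothermal: T stays 260 K; PV = const ⇒ V₂ = 409 L, P₂ = 29.7 kPa.

29.7 kPa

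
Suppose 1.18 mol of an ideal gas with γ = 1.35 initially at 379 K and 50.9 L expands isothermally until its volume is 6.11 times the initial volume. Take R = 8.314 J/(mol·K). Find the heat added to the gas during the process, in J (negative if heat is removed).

P₁ = nRT₁/V₁ = 1.18×8.314×379/50.9 = 73.0 kPa.
Isothermal: T stays 379 K; PV = const ⇒ V₂ = 311 L, P₂ = 12.0 kPa.
ΔU = 0 (ideal gas, T constant).
W = nRT ln(V₂/V₁) = 1.18×8.314×379×ln(6.11) = 6730 J.
Q = ΔU + W = 6730 J.

6730 J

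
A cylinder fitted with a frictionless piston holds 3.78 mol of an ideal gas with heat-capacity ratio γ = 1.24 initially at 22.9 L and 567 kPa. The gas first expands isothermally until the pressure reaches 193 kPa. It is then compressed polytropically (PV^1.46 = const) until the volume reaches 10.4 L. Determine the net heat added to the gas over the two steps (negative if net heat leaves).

49200 J

T₁ = P₁V₁/(nR) = 567×22.9/(3.78×8.314) = 413 K.
Step 1 — Isothermal: T stays 413 K; PV = const ⇒ V₂ = 67.3 L, P₂ = 193 kPa.
ΔU = 0 (ideal gas, T constant).
W = nRT ln(V₂/V₁) = 3.78×8.314×413×ln(2.94) = 14000 J.
Q = ΔU + W = 14000 J.
State after step 1: P = 193 kPa, V = 67.3 L, T = 413 K.
Step 2 — Polytropic n=1.46: T₂ = T₁(V₁/V₂)^(n−1) = 413×(6.47)^0.46 = 975 K; P₂ = P₁(V₁/V₂)^n = 2950 kPa.
W = (P₁V₁−P₂V₂)/(n−1) = (193×67.3−2950×10.4)/0.46 = -38400 J.
ΔU = nCvΔT = 3.78×34.6×(975−413) = 73600 J.
Q = ΔU + W = 35200 J.
Net over both steps: W = -24400 J, Q = 49200 J, ΔU = 73600 J.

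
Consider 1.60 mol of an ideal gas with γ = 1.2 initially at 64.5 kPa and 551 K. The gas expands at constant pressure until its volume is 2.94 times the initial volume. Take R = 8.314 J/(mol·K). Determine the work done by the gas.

14200 J

V₁ = nRT₁/P₁ = 1.60×8.314×551/64.5 = 114 L.
Isobaric: P stays 64.5 kPa; V/T = const ⇒ T₂ = 1620 K, V₂ = 334 L.
W = PΔV = 64.5×(334−114) kPa·L = 14200 J.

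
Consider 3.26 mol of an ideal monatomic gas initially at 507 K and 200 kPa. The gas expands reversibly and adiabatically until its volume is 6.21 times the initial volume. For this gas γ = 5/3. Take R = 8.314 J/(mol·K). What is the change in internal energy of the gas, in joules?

V₁ = nRT₁/P₁ = 3.26×8.314×507/200 = 68.7 L.
Adiabatic: TV^(γ−1) = const ⇒ T₂ = 507×(0.161)^0.667 = 150 K; PV^γ = const ⇒ P₂ = 9.53 kPa.
For an ideal gas ΔU = nCvΔT with Cv = (3/2)R = 12.5 J/(mol·K).
ΔU = 3.26×12.5×(150−507) = -14500 J.

-14500 J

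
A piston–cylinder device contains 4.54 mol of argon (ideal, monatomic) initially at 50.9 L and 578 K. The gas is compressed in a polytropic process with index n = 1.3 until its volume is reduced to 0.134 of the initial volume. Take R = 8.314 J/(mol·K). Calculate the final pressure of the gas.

5850 kPa

P₁ = nRT₁/V₁ = 4.54×8.314×578/50.9 = 429 kPa.
Polytropic n=1.3: T₂ = T₁(V₁/V₂)^(n−1) = 578×(7.46)^0.30 = 1060 K; P₂ = P₁(V₁/V₂)^n = 5850 kPa.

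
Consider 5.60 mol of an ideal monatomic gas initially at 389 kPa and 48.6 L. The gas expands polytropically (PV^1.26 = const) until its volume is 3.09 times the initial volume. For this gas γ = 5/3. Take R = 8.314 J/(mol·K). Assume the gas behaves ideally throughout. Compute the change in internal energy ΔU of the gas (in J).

T₁ = P₁V₁/(nR) = 389×48.6/(5.60×8.314) = 406 K.
Polytropic n=1.26: T₂ = T₁(V₁/V₂)^(n−1) = 406×(0.324)^0.26 = 303 K; P₂ = P₁(V₁/V₂)^n = 93.9 kPa.
For an ideal gas ΔU = nCvΔT with Cv = (3/2)R = 12.5 J/(mol·K).
ΔU = 5.60×12.5×(303−406) = -7210 J.

-7210 J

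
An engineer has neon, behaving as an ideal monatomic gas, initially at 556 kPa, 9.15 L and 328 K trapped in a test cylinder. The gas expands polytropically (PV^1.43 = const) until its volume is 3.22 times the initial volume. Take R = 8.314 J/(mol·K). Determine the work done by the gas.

4680 J

n = P₁V₁/(RT₁) = 556×9.15/(8.314×328) = 1.87 mol.
Polytropic n=1.43: T₂ = T₁(V₁/V₂)^(n−1) = 328×(0.311)^0.43 = 198 K; P₂ = P₁(V₁/V₂)^n = 104 kPa.
W = (P₁V₁−P₂V₂)/(n−1) = (556×9.15−104×29.5)/0.43 = 4680 J.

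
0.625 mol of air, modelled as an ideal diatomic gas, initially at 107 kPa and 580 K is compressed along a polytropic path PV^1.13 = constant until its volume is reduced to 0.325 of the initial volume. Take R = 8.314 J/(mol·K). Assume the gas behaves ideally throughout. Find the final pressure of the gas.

V₁ = nRT₁/P₁ = 0.625×8.314×580/107 = 28.2 L.
Polytropic n=1.13: T₂ = T₁(V₁/V₂)^(n−1) = 580×(3.08)^0.13 = 671 K; P₂ = P₁(V₁/V₂)^n = 381 kPa.

381 kPa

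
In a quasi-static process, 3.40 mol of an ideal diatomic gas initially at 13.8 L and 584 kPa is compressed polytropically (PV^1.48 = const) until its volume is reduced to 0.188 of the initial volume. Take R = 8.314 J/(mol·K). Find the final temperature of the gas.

T₁ = P₁V₁/(nR) = 584×13.8/(3.40×8.314) = 285 K.
Polytropic n=1.48: T₂ = T₁(V₁/V₂)^(n−1) = 285×(5.32)^0.48 = 636 K; P₂ = P₁(V₁/V₂)^n = 6930 kPa.

636 K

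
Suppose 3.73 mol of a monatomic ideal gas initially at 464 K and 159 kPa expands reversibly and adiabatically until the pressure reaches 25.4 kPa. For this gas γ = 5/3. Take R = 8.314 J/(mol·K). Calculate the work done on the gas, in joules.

-11200 J

V₁ = nRT₁/P₁ = 3.73×8.314×464/159 = 90.5 L.
Adiabatic: T₂/T₁ = (P₂/P₁)^((γ−1)/γ) ⇒ T₂ = 464×(0.160)^0.400 = 223 K; V₂ = 272 L.
ΔU = nCvΔT = 3.73×12.5×(223−464) = -11200 J.
Q = 0 for an adiabatic process, so W = −ΔU = 11200 J.
Work done on the gas = −W_by = -11200 J.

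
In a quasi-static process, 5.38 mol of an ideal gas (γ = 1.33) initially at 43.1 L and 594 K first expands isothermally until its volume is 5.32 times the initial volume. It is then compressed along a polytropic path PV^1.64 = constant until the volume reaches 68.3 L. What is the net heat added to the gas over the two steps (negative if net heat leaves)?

90100 J

P₁ = nRT₁/V₁ = 5.38×8.314×594/43.1 = 616 kPa.
Step 1 — Isothermal: T stays 594 K; PV = const ⇒ V₂ = 229 L, P₂ = 116 kPa.
ΔU = 0 (ideal gas, T constant).
W = nRT ln(V₂/V₁) = 5.38×8.314×594×ln(5.32) = 44400 J.
Q = ΔU + W = 44400 J.
State after step 1: P = 116 kPa, V = 229 L, T = 594 K.
Step 2 — Polytropic n=1.64: T₂ = T₁(V₁/V₂)^(n−1) = 594×(3.36)^0.64 = 1290 K; P₂ = P₁(V₁/V₂)^n = 844 kPa.
W = (P₁V₁−P₂V₂)/(n−1) = (116×229−844×68.3)/0.64 = -48600 J.
ΔU = nCvΔT = 5.38×25.2×(1290−594) = 94300 J.
Q = ΔU + W = 45700 J.
Net over both steps: W = -4200 J, Q = 90100 J, ΔU = 94300 J.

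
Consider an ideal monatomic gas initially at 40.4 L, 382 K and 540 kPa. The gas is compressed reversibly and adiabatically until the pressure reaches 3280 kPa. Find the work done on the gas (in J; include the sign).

34600 J

n = P₁V₁/(RT₁) = 540×40.4/(8.314×382) = 6.87 mol.
Adiabatic: T₂/T₁ = (P₂/P₁)^((γ−1)/γ) ⇒ T₂ = 382×(6.07)^0.400 = 786 K; V₂ = 13.7 L.
ΔU = nCvΔT = 6.87×12.5×(786−382) = 34600 J.
Q = 0 for an adiabatic process, so W = −ΔU = -34600 J.
Work done on the gas = −W_by = 34600 J.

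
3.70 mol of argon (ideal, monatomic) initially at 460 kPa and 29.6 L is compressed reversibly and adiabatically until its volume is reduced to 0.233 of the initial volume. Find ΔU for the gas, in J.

T₁ = P₁V₁/(nR) = 460×29.6/(3.70×8.314) = 443 K.
Adiabatic: TV^(γ−1) = const ⇒ T₂ = 443×(4.29)^0.667 = 1170 K; PV^γ = const ⇒ P₂ = 5210 kPa.
For an ideal gas ΔU = nCvΔT with Cv = (3/2)R = 12.5 J/(mol·K).
ΔU = 3.70×12.5×(1170−443) = 33500 J.

33500 J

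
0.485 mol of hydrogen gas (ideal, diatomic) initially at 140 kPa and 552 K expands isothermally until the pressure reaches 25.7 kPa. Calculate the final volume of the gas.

86.6 L

V₁ = nRT₁/P₁ = 0.485×8.314×552/140 = 15.9 L.
Isothermal: T stays 552 K; PV = const ⇒ V₂ = 86.6 L, P₂ = 25.7 kPa.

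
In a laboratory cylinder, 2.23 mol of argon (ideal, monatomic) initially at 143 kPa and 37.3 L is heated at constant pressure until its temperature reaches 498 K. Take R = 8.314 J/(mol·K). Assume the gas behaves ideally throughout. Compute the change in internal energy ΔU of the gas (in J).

T₁ = P₁V₁/(nR) = 143×37.3/(2.23×8.314) = 288 K.
Isobaric: P stays 143 kPa; V/T = const ⇒ T₂ = 498 K, V₂ = 64.6 L.
For an ideal gas ΔU = nCvΔT with Cv = (3/2)R = 12.5 J/(mol·K).
ΔU = 2.23×12.5×(498−288) = 5850 J.

5850 J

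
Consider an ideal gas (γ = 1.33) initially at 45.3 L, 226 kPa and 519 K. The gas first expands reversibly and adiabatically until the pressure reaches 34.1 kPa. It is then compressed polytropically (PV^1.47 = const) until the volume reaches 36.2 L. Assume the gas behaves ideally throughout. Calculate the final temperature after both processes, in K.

704 K

n = P₁V₁/(RT₁) = 226×45.3/(8.314×519) = 2.37 mol.
Step 1 — Adiabatic: T₂/T₁ = (P₂/P₁)^((γ−1)/γ) ⇒ T₂ = 519×(0.151)^0.248 = 325 K; V₂ = 188 L.
ΔU = nCvΔT = 2.37×25.2×(325−519) = -11600 J.
Q = 0 for an adiabatic process, so W = −ΔU = 11600 J.
State after step 1: P = 34.1 kPa, V = 188 L, T = 325 K.
Step 2 — Polytropic n=1.47: T₂ = T₁(V₁/V₂)^(n−1) = 325×(5.19)^0.47 = 704 K; P₂ = P₁(V₁/V₂)^n = 383 kPa.
W = (P₁V₁−P₂V₂)/(n−1) = (34.1×188−383×36.2)/0.47 = -15900 J.
ΔU = nCvΔT = 2.37×25.2×(704−325) = 22700 J.
Q = ΔU + W = 6750 J.
Net over both steps: W = -4290 J, Q = 6750 J, ΔU = 11000 J.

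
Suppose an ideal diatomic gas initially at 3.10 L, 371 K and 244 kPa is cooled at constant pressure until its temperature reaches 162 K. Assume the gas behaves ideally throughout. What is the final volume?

1.35 L

Isobaric: P stays 244 kPa; V/T = const ⇒ T₂ = 162 K, V₂ = 1.35 L.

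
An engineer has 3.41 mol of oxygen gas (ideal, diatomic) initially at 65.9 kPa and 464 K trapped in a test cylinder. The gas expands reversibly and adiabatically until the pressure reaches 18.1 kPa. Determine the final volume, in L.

502 L

V₁ = nRT₁/P₁ = 3.41×8.314×464/65.9 = 200 L.
Adiabatic: T₂/T₁ = (P₂/P₁)^((γ−1)/γ) ⇒ T₂ = 464×(0.275)^0.286 = 321 K; V₂ = 502 L.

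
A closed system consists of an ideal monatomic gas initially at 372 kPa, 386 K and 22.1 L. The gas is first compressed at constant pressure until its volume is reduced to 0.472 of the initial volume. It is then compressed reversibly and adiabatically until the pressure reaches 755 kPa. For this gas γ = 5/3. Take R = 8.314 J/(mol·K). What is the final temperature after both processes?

242 K

n = P₁V₁/(RT₁) = 372×22.1/(8.314×386) = 2.56 mol.
Step 1 — Isobaric: P stays 372 kPa; V/T = const ⇒ T₂ = 182 K, V₂ = 10.4 L.
W = PΔV = 372×(10.4−22.1) kPa·L = -4340 J.
ΔU = nCvΔT = 2.56×12.5×(182−386) = -6510 J.
Q = ΔU + W = nCpΔT = -10900 J.
State after step 1: P = 372 kPa, V = 10.4 L, T = 182 K.
Step 2 — Adiabatic: T₂/T₁ = (P₂/P₁)^((γ−1)/γ) ⇒ T₂ = 182×(2.03)^0.400 = 242 K; V₂ = 6.82 L.
ΔU = nCvΔT = 2.56×12.5×(242−182) = 1900 J.
Q = 0 for an adiabatic process, so W = −ΔU = -1900 J.
Net over both steps: W = -6250 J, Q = -10900 J, ΔU = -4610 J.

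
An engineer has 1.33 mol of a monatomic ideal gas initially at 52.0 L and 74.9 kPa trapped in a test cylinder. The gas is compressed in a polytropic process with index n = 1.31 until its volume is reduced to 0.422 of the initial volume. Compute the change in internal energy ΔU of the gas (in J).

1790 J

T₁ = P₁V₁/(nR) = 74.9×52.0/(1.33×8.314) = 352 K.
Polytropic n=1.31: T₂ = T₁(V₁/V₂)^(n−1) = 352×(2.37)^0.31 = 460 K; P₂ = P₁(V₁/V₂)^n = 232 kPa.
For an ideal gas ΔU = nCvΔT with Cv = (3/2)R = 12.5 J/(mol·K).
ΔU = 1.33×12.5×(460−352) = 1790 J.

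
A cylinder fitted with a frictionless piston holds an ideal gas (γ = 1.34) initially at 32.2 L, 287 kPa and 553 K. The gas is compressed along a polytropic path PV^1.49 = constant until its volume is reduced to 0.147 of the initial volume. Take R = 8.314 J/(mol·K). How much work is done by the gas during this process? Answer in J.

n = P₁V₁/(RT₁) = 287×32.2/(8.314×553) = 2.01 mol.
Polytropic n=1.49: T₂ = T₁(V₁/V₂)^(n−1) = 553×(6.80)^0.49 = 1410 K; P₂ = P₁(V₁/V₂)^n = 5000 kPa.
W = (P₁V₁−P₂V₂)/(n−1) = (287×32.2−5000×4.73)/0.49 = -29400 J.

-29400 J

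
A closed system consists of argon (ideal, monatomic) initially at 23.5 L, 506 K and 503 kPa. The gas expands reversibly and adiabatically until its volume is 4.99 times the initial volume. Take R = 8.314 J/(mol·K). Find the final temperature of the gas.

173 K

Adiabatic: TV^(γ−1) = const ⇒ T₂ = 506×(0.200)^0.667 = 173 K; PV^γ = const ⇒ P₂ = 34.5 kPa.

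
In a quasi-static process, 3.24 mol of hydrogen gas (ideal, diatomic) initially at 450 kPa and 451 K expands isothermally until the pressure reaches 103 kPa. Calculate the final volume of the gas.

V₁ = nRT₁/P₁ = 3.24×8.314×451/450 = 27.0 L.
Isothermal: T stays 451 K; PV = const ⇒ V₂ = 118 L, P₂ = 103 kPa.

118 L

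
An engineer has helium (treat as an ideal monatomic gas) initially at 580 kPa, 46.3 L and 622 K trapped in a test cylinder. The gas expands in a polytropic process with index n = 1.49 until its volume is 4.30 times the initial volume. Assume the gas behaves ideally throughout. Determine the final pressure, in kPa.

Polytropic n=1.49: T₂ = T₁(V₁/V₂)^(n−1) = 622×(0.233)^0.49 = 304 K; P₂ = P₁(V₁/V₂)^n = 66.0 kPa.

66.0 kPa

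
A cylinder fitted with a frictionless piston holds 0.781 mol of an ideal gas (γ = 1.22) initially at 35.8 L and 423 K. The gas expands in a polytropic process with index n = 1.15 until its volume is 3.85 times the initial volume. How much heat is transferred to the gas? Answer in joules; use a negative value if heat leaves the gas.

1070 J

P₁ = nRT₁/V₁ = 0.781×8.314×423/35.8 = 76.7 kPa.
Polytropic n=1.15: T₂ = T₁(V₁/V₂)^(n−1) = 423×(0.260)^0.15 = 346 K; P₂ = P₁(V₁/V₂)^n = 16.3 kPa.
W = (P₁V₁−P₂V₂)/(n−1) = (76.7×35.8−16.3×138)/0.15 = 3350 J.
ΔU = nCvΔT = 0.781×37.8×(346−423) = -2290 J.
Q = ΔU + W = 1070 J.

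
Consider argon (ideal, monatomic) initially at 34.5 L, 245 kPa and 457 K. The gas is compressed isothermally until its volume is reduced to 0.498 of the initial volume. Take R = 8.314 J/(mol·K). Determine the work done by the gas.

n = P₁V₁/(RT₁) = 245×34.5/(8.314×457) = 2.22 mol.
Isothermal: T stays 457 K; PV = const ⇒ V₂ = 17.2 L, P₂ = 492 kPa.
W = nRT ln(V₂/V₁) = 2.22×8.314×457×ln(0.498) = -5890 J.

-5890 J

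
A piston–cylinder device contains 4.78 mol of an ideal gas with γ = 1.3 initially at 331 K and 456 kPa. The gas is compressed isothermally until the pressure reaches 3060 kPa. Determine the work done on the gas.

25000 J

V₁ = nRT₁/P₁ = 4.78×8.314×331/456 = 28.8 L.
Isothermal: T stays 331 K; PV = const ⇒ V₂ = 4.30 L, P₂ = 3060 kPa.
W = nRT ln(V₂/V₁) = 4.78×8.314×331×ln(0.149) = -25000 J.
Work done on the gas = −W_by = 25000 J.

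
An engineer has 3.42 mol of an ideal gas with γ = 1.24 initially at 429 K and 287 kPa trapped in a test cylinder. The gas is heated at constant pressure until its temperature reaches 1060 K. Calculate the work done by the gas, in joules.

17900 J

V₁ = nRT₁/P₁ = 3.42×8.314×429/287 = 42.5 L.
Isobaric: P stays 287 kPa; V/T = const ⇒ T₂ = 1060 K, V₂ = 105 L.
W = PΔV = 287×(105−42.5) kPa·L = 17900 J.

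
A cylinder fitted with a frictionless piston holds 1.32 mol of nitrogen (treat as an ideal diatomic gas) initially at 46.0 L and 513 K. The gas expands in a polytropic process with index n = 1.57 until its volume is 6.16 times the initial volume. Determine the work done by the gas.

P₁ = nRT₁/V₁ = 1.32×8.314×513/46.0 = 122 kPa.
Polytropic n=1.57: T₂ = T₁(V₁/V₂)^(n−1) = 513×(0.162)^0.57 = 182 K; P₂ = P₁(V₁/V₂)^n = 7.05 kPa.
W = (P₁V₁−P₂V₂)/(n−1) = (122×46.0−7.05×283)/0.57 = 6370 J.

6370 J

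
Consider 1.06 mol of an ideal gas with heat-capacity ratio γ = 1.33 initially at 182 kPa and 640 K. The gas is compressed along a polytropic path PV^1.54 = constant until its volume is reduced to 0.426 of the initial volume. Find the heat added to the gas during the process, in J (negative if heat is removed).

V₁ = nRT₁/P₁ = 1.06×8.314×640/182 = 31.0 L.
Polytropic n=1.54: T₂ = T₁(V₁/V₂)^(n−1) = 640×(2.35)^0.54 = 1010 K; P₂ = P₁(V₁/V₂)^n = 677 kPa.
W = (P₁V₁−P₂V₂)/(n−1) = (182×31.0−677×13.2)/0.54 = -6110 J.
ΔU = nCvΔT = 1.06×25.2×(1010−640) = 10000 J.
Q = ΔU + W = 3890 J.

3890 J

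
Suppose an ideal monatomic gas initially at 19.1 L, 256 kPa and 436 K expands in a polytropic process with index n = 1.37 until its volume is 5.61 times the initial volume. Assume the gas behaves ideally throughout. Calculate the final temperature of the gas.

Polytropic n=1.37: T₂ = T₁(V₁/V₂)^(n−1) = 436×(0.178)^0.37 = 230 K; P₂ = P₁(V₁/V₂)^n = 24.1 kPa.

230 K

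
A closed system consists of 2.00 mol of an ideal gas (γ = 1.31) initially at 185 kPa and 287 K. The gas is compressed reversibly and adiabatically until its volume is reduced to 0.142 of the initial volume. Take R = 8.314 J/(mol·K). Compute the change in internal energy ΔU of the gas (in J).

12800 J

V₁ = nRT₁/P₁ = 2.00×8.314×287/185 = 25.8 L.
Adiabatic: TV^(γ−1) = const ⇒ T₂ = 287×(7.04)^0.310 = 526 K; PV^γ = const ⇒ P₂ = 2390 kPa.
For an ideal gas ΔU = nCvΔT with Cv = R/(γ−1) = 26.8 J/(mol·K).
ΔU = 2.00×26.8×(526−287) = 12800 J.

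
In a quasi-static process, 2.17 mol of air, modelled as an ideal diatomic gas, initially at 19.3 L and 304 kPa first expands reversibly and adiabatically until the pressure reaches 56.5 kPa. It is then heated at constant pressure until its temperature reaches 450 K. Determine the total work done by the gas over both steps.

T₁ = P₁V₁/(nR) = 304×19.3/(2.17×8.314) = 325 K.
Step 1 — Adiabatic: T₂/T₁ = (P₂/P₁)^((γ−1)/γ) ⇒ T₂ = 325×(0.186)^0.286 = 201 K; V₂ = 64.2 L.
ΔU = nCvΔT = 2.17×20.8×(201−325) = -5600 J.
Q = 0 for an adiabatic process, so W = −ΔU = 5600 J.
State after step 1: P = 56.5 kPa, V = 64.2 L, T = 201 K.
Step 2 — Isobaric: P stays 56.5 kPa; V/T = const ⇒ T₂ = 450 K, V₂ = 144 L.
W = PΔV = 56.5×(144−64.2) kPa·L = 4490 J.
ΔU = nCvΔT = 2.17×20.8×(450−201) = 11200 J.
Q = ΔU + W = nCpΔT = 15700 J.
Net over both steps: W = 10100 J, Q = 15700 J, ΔU = 5630 J.

10100 J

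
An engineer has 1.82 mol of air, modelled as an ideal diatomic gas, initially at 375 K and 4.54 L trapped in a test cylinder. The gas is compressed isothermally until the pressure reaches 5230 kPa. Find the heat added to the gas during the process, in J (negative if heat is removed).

-8120 J

P₁ = nRT₁/V₁ = 1.82×8.314×375/4.54 = 1250 kPa.
Isothermal: T stays 375 K; PV = const ⇒ V₂ = 1.08 L, P₂ = 5230 kPa.
ΔU = 0 (ideal gas, T constant).
W = nRT ln(V₂/V₁) = 1.82×8.314×375×ln(0.239) = -8120 J.
Q = ΔU + W = -8120 J.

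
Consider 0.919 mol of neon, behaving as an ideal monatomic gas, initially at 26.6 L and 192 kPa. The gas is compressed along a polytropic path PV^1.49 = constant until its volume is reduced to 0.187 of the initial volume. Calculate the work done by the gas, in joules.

-13300 J

T₁ = P₁V₁/(nR) = 192×26.6/(0.919×8.314) = 668 K.
Polytropic n=1.49: T₂ = T₁(V₁/V₂)^(n−1) = 668×(5.35)^0.49 = 1520 K; P₂ = P₁(V₁/V₂)^n = 2330 kPa.
W = (P₁V₁−P₂V₂)/(n−1) = (192×26.6−2330×4.97)/0.49 = -13300 J.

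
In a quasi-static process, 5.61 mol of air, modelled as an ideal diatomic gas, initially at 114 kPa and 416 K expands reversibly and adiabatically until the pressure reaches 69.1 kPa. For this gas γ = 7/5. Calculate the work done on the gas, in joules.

V₁ = nRT₁/P₁ = 5.61×8.314×416/114 = 170 L.
Adiabatic: T₂/T₁ = (P₂/P₁)^((γ−1)/γ) ⇒ T₂ = 416×(0.606)^0.286 = 361 K; V₂ = 243 L.
ΔU = nCvΔT = 5.61×20.8×(361−416) = -6470 J.
Q = 0 for an adiabatic process, so W = −ΔU = 6470 J.
Work done on the gas = −W_by = -6470 J.

-6470 J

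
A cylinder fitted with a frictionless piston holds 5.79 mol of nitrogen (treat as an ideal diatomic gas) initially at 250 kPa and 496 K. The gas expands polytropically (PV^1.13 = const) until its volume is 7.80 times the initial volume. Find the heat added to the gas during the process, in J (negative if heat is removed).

29100 J

V₁ = nRT₁/P₁ = 5.79×8.314×496/250 = 95.5 L.
Polytropic n=1.13: T₂ = T₁(V₁/V₂)^(n−1) = 496×(0.128)^0.13 = 380 K; P₂ = P₁(V₁/V₂)^n = 24.5 kPa.
W = (P₁V₁−P₂V₂)/(n−1) = (250×95.5−24.5×745)/0.13 = 43000 J.
ΔU = nCvΔT = 5.79×20.8×(380−496) = -14000 J.
Q = ΔU + W = 29100 J.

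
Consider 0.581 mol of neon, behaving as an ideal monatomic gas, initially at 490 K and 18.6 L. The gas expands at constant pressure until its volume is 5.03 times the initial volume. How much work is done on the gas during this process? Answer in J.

P₁ = nRT₁/V₁ = 0.581×8.314×490/18.6 = 127 kPa.
Isobaric: P stays 127 kPa; V/T = const ⇒ T₂ = 2460 K, V₂ = 93.6 L.
W = PΔV = 127×(93.6−18.6) kPa·L = 9540 J.
Work done on the gas = −W_by = -9540 J.

-9540 J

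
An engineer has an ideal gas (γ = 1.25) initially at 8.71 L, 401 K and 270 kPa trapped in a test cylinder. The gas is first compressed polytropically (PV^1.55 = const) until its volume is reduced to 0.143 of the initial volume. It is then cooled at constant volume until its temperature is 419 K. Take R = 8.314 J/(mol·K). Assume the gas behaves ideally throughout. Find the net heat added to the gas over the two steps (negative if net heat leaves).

-7760 J

n = P₁V₁/(RT₁) = 270×8.71/(8.314×401) = 0.705 mol.
Step 1 — Polytropic n=1.55: T₂ = T₁(V₁/V₂)^(n−1) = 401×(6.99)^0.55 = 1170 K; P₂ = P₁(V₁/V₂)^n = 5500 kPa.
W = (P₁V₁−P₂V₂)/(n−1) = (270×8.71−5500×1.25)/0.55 = -8190 J.
ΔU = nCvΔT = 0.705×33.3×(1170−401) = 18000 J.
Q = ΔU + W = 9820 J.
State after step 1: P = 5500 kPa, V = 1.25 L, T = 1170 K.
Step 2 — Isochoric: V stays 1.25 L; P/T = const ⇒ T₂ = 419 K, P₂ = 1970 kPa.
W = 0 (no volume change).
ΔU = nCvΔT = 0.705×33.3×(419−1170) = -17600 J.
Q = ΔU = -17600 J.
Net over both steps: W = -8190 J, Q = -7760 J, ΔU = 422 J.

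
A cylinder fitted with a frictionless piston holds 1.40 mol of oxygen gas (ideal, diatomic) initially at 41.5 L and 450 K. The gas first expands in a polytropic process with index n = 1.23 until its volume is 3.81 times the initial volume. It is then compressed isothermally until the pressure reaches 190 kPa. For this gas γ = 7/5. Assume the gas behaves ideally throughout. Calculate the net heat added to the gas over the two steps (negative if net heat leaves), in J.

P₁ = nRT₁/V₁ = 1.40×8.314×450/41.5 = 126 kPa.
Step 1 — Polytropic n=1.23: T₂ = T₁(V₁/V₂)^(n−1) = 450×(0.262)^0.23 = 331 K; P₂ = P₁(V₁/V₂)^n = 24.4 kPa.
W = (P₁V₁−P₂V₂)/(n−1) = (126×41.5−24.4×158)/0.23 = 6030 J.
ΔU = nCvΔT = 1.40×20.8×(331−450) = -3470 J.
Q = ΔU + W = 2560 J.
State after step 1: P = 24.4 kPa, V = 158 L, T = 331 K.
Step 2 — Isothermal: T stays 331 K; PV = const ⇒ V₂ = 20.3 L, P₂ = 190 kPa.
ΔU = 0 (ideal gas, T constant).
W = nRT ln(V₂/V₁) = 1.40×8.314×331×ln(0.128) = -7910 J.
Q = ΔU + W = -7910 J.
Net over both steps: W = -1880 J, Q = -5350 J, ΔU = -3470 J.

-5350 J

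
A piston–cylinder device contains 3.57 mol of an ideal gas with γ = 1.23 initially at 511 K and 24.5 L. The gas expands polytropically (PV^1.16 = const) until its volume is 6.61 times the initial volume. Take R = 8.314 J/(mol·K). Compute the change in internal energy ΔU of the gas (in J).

-17200 J

P₁ = nRT₁/V₁ = 3.57×8.314×511/24.5 = 619 kPa.
Polytropic n=1.16: T₂ = T₁(V₁/V₂)^(n−1) = 511×(0.151)^0.16 = 378 K; P₂ = P₁(V₁/V₂)^n = 69.2 kPa.
For an ideal gas ΔU = nCvΔT with Cv = R/(γ−1) = 36.1 J/(mol·K).
ΔU = 3.57×36.1×(378−511) = -17200 J.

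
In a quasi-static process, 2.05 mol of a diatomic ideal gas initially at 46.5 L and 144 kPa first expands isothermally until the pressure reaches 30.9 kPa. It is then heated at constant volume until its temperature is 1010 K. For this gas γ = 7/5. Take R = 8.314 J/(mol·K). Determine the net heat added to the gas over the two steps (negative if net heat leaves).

36600 J

T₁ = P₁V₁/(nR) = 144×46.5/(2.05×8.314) = 393 K.
Step 1 — Isothermal: T stays 393 K; PV = const ⇒ V₂ = 217 L, P₂ = 30.9 kPa.
ΔU = 0 (ideal gas, T constant).
W = nRT ln(V₂/V₁) = 2.05×8.314×393×ln(4.66) = 10300 J.
Q = ΔU + W = 10300 J.
State after step 1: P = 30.9 kPa, V = 217 L, T = 393 K.
Step 2 — Isochoric: V stays 217 L; P/T = const ⇒ T₂ = 1010 K, P₂ = 79.4 kPa.
W = 0 (no volume change).
ΔU = nCvΔT = 2.05×20.8×(1010−393) = 26300 J.
Q = ΔU = 26300 J.
Net over both steps: W = 10300 J, Q = 36600 J, ΔU = 26300 J.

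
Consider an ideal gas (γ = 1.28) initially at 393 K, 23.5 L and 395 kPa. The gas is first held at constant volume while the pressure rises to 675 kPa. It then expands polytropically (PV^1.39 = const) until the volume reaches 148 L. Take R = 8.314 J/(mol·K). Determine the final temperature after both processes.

n = P₁V₁/(RT₁) = 395×23.5/(8.314×393) = 2.84 mol.
Step 1 — Isochoric: V stays 23.5 L; P/T = const ⇒ T₂ = 672 K, P₂ = 675 kPa.
W = 0 (no volume change).
ΔU = nCvΔT = 2.84×29.7×(672−393) = 23500 J.
Q = ΔU = 23500 J.
State after step 1: P = 675 kPa, V = 23.5 L, T = 672 K.
Step 2 — Polytropic n=1.39: T₂ = T₁(V₁/V₂)^(n−1) = 672×(0.159)^0.39 = 328 K; P₂ = P₁(V₁/V₂)^n = 52.3 kPa.
W = (P₁V₁−P₂V₂)/(n−1) = (675×23.5−52.3×148)/0.39 = 20800 J.
ΔU = nCvΔT = 2.84×29.7×(328−672) = -29000 J.
Q = ΔU + W = -8180 J.
Net over both steps: W = 20800 J, Q = 15300 J, ΔU = -5510 J.

328 K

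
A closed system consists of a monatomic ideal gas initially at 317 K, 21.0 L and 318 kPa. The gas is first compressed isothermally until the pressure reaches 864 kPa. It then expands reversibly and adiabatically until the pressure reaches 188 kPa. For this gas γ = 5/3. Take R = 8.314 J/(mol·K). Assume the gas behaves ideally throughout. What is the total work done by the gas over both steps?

n = P₁V₁/(RT₁) = 318×21.0/(8.314×317) = 2.53 mol.
Step 1 — Isothermal: T stays 317 K; PV = const ⇒ V₂ = 7.73 L, P₂ = 864 kPa.
ΔU = 0 (ideal gas, T constant).
W = nRT ln(V₂/V₁) = 2.53×8.314×317×ln(0.368) = -6670 J.
Q = ΔU + W = -6670 J.
State after step 1: P = 864 kPa, V = 7.73 L, T = 317 K.
Step 2 — Adiabatic: T₂/T₁ = (P₂/P₁)^((γ−1)/γ) ⇒ T₂ = 317×(0.218)^0.400 = 172 K; V₂ = 19.3 L.
ΔU = nCvΔT = 2.53×12.5×(172−317) = -4570 J.
Q = 0 for an adiabatic process, so W = −ΔU = 4570 J.
Net over both steps: W = -2100 J, Q = -6670 J, ΔU = -4570 J.

-2100 J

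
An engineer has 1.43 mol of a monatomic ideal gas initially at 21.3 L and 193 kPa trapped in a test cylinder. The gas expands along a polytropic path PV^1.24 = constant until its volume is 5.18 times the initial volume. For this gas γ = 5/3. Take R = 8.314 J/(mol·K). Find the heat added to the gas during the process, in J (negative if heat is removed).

3580 J

T₁ = P₁V₁/(nR) = 193×21.3/(1.43×8.314) = 346 K.
Polytropic n=1.24: T₂ = T₁(V₁/V₂)^(n−1) = 346×(0.193)^0.24 = 233 K; P₂ = P₁(V₁/V₂)^n = 25.1 kPa.
W = (P₁V₁−P₂V₂)/(n−1) = (193×21.3−25.1×110)/0.24 = 5590 J.
ΔU = nCvΔT = 1.43×12.5×(233−346) = -2010 J.
Q = ΔU + W = 3580 J.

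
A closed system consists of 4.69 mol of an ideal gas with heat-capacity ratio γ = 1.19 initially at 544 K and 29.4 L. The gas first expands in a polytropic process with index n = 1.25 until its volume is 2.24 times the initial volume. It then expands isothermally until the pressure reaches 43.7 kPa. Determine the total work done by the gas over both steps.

46600 J

P₁ = nRT₁/V₁ = 4.69×8.314×544/29.4 = 721 kPa.
Step 1 — Polytropic n=1.25: T₂ = T₁(V₁/V₂)^(n−1) = 544×(0.446)^0.25 = 445 K; P₂ = P₁(V₁/V₂)^n = 263 kPa.
W = (P₁V₁−P₂V₂)/(n−1) = (721×29.4−263×65.9)/0.25 = 15500 J.
ΔU = nCvΔT = 4.69×43.8×(445−544) = -20400 J.
Q = ΔU + W = -4890 J.
State after step 1: P = 263 kPa, V = 65.9 L, T = 445 K.
Step 2 — Isothermal: T stays 445 K; PV = const ⇒ V₂ = 397 L, P₂ = 43.7 kPa.
ΔU = 0 (ideal gas, T constant).
W = nRT ln(V₂/V₁) = 4.69×8.314×445×ln(6.02) = 31100 J.
Q = ΔU + W = 31100 J.
Net over both steps: W = 46600 J, Q = 26200 J, ΔU = -20400 J.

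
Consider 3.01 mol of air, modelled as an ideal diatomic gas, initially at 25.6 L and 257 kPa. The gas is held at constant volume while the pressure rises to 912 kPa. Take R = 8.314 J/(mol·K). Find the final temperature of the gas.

933 K

T₁ = P₁V₁/(nR) = 257×25.6/(3.01×8.314) = 263 K.
Isochoric: V stays 25.6 L; P/T = const ⇒ T₂ = 933 K, P₂ = 912 kPa.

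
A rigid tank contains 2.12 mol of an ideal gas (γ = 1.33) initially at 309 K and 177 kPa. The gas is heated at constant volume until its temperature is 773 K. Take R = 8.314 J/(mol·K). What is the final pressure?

V₁ = nRT₁/P₁ = 2.12×8.314×309/177 = 30.8 L.
Isochoric: V stays 30.8 L; P/T = const ⇒ T₂ = 773 K, P₂ = 443 kPa.

443 kPa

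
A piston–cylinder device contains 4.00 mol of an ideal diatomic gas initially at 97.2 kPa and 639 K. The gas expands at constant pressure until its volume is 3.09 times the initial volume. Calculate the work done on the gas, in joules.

-44400 J

V₁ = nRT₁/P₁ = 4.00×8.314×639/97.2 = 219 L.
Isobaric: P stays 97.2 kPa; V/T = const ⇒ T₂ = 1970 K, V₂ = 676 L.
W = PΔV = 97.2×(676−219) kPa·L = 44400 J.
Work done on the gas = −W_by = -44400 J.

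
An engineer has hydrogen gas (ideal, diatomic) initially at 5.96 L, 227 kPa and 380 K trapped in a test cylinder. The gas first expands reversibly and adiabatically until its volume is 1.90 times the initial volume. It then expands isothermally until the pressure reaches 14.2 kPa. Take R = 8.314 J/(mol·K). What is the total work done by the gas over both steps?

2730 J

n = P₁V₁/(RT₁) = 227×5.96/(8.314×380) = 0.428 mol.
Step 1 — Adiabatic: TV^(γ−1) = const ⇒ T₂ = 380×(0.526)^0.400 = 294 K; PV^γ = const ⇒ P₂ = 92.4 kPa.
ΔU = nCvΔT = 0.428×20.8×(294−380) = -766 J.
Q = 0 for an adiabatic process, so W = −ΔU = 766 J.
State after step 1: P = 92.4 kPa, V = 11.3 L, T = 294 K.
Step 2 — Isothermal: T stays 294 K; PV = const ⇒ V₂ = 73.7 L, P₂ = 14.2 kPa.
ΔU = 0 (ideal gas, T constant).
W = nRT ln(V₂/V₁) = 0.428×8.314×294×ln(6.51) = 1960 J.
Q = ΔU + W = 1960 J.
Net over both steps: W = 2730 J, Q = 1960 J, ΔU = -766 J.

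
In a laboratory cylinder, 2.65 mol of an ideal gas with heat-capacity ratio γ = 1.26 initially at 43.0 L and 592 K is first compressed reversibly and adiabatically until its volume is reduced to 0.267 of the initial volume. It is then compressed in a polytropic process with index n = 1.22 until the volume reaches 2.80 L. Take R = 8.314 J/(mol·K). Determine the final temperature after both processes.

P₁ = nRT₁/V₁ = 2.65×8.314×592/43.0 = 303 kPa.
Step 1 — Adiabatic: TV^(γ−1) = const ⇒ T₂ = 592×(3.75)^0.260 = 835 K; PV^γ = const ⇒ P₂ = 1600 kPa.
ΔU = nCvΔT = 2.65×32.0×(835−592) = 20500 J.
Q = 0 for an adiabatic process, so W = −ΔU = -20500 J.
State after step 1: P = 1600 kPa, V = 11.5 L, T = 835 K.
Step 2 — Polytropic n=1.22: T₂ = T₁(V₁/V₂)^(n−1) = 835×(4.10)^0.22 = 1140 K; P₂ = P₁(V₁/V₂)^n = 8960 kPa.
W = (P₁V₁−P₂V₂)/(n−1) = (1600×11.5−8960×2.80)/0.22 = -30400 J.
ΔU = nCvΔT = 2.65×32.0×(1140−835) = 25700 J.
Q = ΔU + W = -4680 J.
Net over both steps: W = -51000 J, Q = -4680 J, ΔU = 46300 J.

1140 K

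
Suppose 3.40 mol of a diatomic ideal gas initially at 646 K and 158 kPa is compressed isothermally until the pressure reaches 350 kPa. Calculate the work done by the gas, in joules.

V₁ = nRT₁/P₁ = 3.40×8.314×646/158 = 116 L.
Isothermal: T stays 646 K; PV = const ⇒ V₂ = 52.2 L, P₂ = 350 kPa.
W = nRT ln(V₂/V₁) = 3.40×8.314×646×ln(0.451) = -14500 J.

-14500 J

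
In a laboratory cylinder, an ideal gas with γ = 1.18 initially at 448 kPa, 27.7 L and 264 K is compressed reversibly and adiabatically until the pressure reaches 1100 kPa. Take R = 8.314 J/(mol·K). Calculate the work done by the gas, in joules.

-10100 J

n = P₁V₁/(RT₁) = 448×27.7/(8.314×264) = 5.65 mol.
Adiabatic: T₂/T₁ = (P₂/P₁)^((γ−1)/γ) ⇒ T₂ = 264×(2.46)^0.153 = 303 K; V₂ = 12.9 L.
ΔU = nCvΔT = 5.65×46.2×(303−264) = 10100 J.
Q = 0 for an adiabatic process, so W = −ΔU = -10100 J.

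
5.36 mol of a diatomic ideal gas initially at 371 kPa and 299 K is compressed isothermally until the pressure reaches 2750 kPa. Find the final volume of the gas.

V₁ = nRT₁/P₁ = 5.36×8.314×299/371 = 35.9 L.
Isothermal: T stays 299 K; PV = const ⇒ V₂ = 4.85 L, P₂ = 2750 kPa.

4.85 L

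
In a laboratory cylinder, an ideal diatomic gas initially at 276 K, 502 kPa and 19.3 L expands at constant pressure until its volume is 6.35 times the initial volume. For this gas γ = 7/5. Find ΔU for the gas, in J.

130000 J

n = P₁V₁/(RT₁) = 502×19.3/(8.314×276) = 4.22 mol.
Isobaric: P stays 502 kPa; V/T = const ⇒ T₂ = 1750 K, V₂ = 123 L.
For an ideal gas ΔU = nCvΔT with Cv = (5/2)R = 20.8 J/(mol·K).
ΔU = 4.22×20.8×(1750−276) = 130000 J.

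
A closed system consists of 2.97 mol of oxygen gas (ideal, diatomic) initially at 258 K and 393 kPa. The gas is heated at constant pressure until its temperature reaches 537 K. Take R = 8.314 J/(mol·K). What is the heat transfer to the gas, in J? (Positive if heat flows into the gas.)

24100 J

V₁ = nRT₁/P₁ = 2.97×8.314×258/393 = 16.2 L.
Isobaric: P stays 393 kPa; V/T = const ⇒ T₂ = 537 K, V₂ = 33.7 L.
W = PΔV = 393×(33.7−16.2) kPa·L = 6890 J.
ΔU = nCvΔT = 2.97×20.8×(537−258) = 17200 J.
Q = ΔU + W = nCpΔT = 24100 J.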